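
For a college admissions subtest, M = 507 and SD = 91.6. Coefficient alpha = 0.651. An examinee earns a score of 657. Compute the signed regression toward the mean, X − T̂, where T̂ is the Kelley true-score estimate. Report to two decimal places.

52.35

Regress the observed score toward the mean by the unreliability: T̂ = 0.651·657 + 0.349·507 = 427.707 + 176.943 = 604.6500.
X − T̂ = 657 − 604.650 = 52.350 → 52.35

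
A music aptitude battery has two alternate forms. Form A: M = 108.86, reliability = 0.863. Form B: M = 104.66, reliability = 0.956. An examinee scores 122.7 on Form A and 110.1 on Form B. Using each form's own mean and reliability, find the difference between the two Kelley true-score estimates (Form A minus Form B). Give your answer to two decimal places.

10.94

T̂_A = 0.863(122.7) + 0.137(108.86) = 120.8039
T̂_B = 0.956(110.1) + 0.044(104.66) = 109.8606
T̂_A − T̂_B = 10.9433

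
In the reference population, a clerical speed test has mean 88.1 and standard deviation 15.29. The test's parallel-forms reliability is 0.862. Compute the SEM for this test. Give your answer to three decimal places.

5.680

SEM = SD · √(1 − ρ) = 15.29 × √0.138 = 15.29 × 0.3715 = 5.6800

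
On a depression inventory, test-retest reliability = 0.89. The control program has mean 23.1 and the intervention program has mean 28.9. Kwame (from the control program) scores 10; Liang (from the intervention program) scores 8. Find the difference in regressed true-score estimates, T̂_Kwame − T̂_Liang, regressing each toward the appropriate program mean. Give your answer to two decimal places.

1.14

T̂_Kwame = 0.89(10) + 0.11(23.1) = 11.4410
T̂_Liang = 0.89(8) + 0.11(28.9) = 10.2990
Difference = 11.4410 − 10.2990 = 1.1420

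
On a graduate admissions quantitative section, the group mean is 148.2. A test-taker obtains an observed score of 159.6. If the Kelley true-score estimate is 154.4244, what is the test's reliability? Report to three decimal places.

T̂ = ρX + (1 − ρ)μ  ⇒  T̂ − μ = ρ(X − μ)
ρ = (T̂ − μ)/(X − μ) = (154.4244 − 148.2) / (159.6 − 148.2) = 6.2244 / 11.4 = 0.54600

0.546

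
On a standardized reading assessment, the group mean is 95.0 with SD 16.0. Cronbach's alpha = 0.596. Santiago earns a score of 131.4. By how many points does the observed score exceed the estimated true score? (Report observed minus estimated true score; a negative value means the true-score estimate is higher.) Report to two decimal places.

Kelley's formula gives T̂ = 0.596·131.4 + 0.404·95.0 = 78.3144 + 38.3800 = 116.6944.
X − T̂ = 131.4 − 116.694 = 14.706 → 14.71

14.71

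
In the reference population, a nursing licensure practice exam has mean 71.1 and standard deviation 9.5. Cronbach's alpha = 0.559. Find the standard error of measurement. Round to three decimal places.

SEM = SD · √(1 − ρ) = 9.5 × √0.441 = 9.5 × 0.6641 = 6.3087

6.309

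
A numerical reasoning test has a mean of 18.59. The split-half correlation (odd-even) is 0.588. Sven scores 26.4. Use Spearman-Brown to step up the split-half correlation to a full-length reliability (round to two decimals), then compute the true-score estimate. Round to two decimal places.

Spearman-Brown: ρ = 2r/(1 + r) = 2(0.588)/(1 + 0.588) = 1.1760/1.588 = 0.7406 → 0.74
Regress the observed score toward the mean by the unreliability: T̂ = 0.74·26.4 + 0.26·18.59 = 19.536 + 4.8334 = 24.369.

24.37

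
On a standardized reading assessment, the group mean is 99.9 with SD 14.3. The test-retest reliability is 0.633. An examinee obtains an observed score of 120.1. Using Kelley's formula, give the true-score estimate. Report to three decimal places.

112.687

Weight the observed score by reliability and the mean by (1 − reliability): T̂ = 0.633·120.1 + 0.367·99.9 = 76.0233 + 36.6633 = 112.6866.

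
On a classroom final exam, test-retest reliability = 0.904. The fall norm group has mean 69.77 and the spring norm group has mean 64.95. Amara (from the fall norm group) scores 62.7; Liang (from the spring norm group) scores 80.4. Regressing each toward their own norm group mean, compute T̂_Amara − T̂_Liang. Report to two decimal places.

T̂_Amara = 0.904(62.7) + 0.096(69.77) = 63.3787
T̂_Liang = 0.904(80.4) + 0.096(64.95) = 78.9168
Difference = 63.3787 − 78.9168 = -15.5381

-15.54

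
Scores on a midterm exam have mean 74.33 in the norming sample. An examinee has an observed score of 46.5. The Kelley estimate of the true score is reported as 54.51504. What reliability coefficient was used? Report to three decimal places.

0.712

T̂ = ρX + (1 − ρ)μ  ⇒  T̂ − μ = ρ(X − μ)
ρ = (T̂ − μ)/(X − μ) = (54.51504 − 74.33) / (46.5 − 74.33) = -19.81496 / -27.83 = 0.71200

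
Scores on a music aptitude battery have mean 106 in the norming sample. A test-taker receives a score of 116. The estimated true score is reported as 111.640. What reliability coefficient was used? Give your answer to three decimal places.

0.564

T̂ = ρX + (1 − ρ)μ  ⇒  T̂ − μ = ρ(X − μ)
ρ = (T̂ − μ)/(X − μ) = (111.640 − 106) / (116 − 106) = 5.640 / 10.0 = 0.56400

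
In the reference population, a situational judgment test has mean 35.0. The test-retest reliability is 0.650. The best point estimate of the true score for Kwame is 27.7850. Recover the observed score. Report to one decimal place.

T̂ = ρX + (1 − ρ)μ  ⇒  X = (T̂ − (1 − ρ)μ) / ρ
X = (27.7850 − 0.350 × 35.0) / 0.650 = (27.7850 − 12.2500) / 0.650 = 15.5350 / 0.650 = 23.900

23.9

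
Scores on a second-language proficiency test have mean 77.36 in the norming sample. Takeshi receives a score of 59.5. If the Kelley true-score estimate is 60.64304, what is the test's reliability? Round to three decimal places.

T̂ = ρX + (1 − ρ)μ  ⇒  T̂ − μ = ρ(X − μ)
ρ = (T̂ − μ)/(X − μ) = (60.64304 − 77.36) / (59.5 − 77.36) = -16.71696 / -17.86 = 0.93600

0.936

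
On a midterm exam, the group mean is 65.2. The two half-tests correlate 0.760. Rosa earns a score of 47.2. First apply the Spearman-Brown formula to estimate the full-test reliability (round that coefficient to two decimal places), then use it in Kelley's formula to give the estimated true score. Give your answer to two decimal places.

Spearman-Brown: ρ = 2r/(1 + r) = 2(0.760)/(1 + 0.760) = 1.5200/1.760 = 0.8636 → 0.86
T̂ = ρX + (1 − ρ)μ
  = 0.86 × 47.2 + 0.14 × 65.2
  = 40.592 + 9.128
  = 49.720
  ≈ 49.72

49.72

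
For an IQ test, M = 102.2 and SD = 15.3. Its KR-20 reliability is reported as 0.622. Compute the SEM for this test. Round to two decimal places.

SEM = SD · √(1 − ρ) = 15.3 × √0.378 = 15.3 × 0.6148 = 9.407

9.41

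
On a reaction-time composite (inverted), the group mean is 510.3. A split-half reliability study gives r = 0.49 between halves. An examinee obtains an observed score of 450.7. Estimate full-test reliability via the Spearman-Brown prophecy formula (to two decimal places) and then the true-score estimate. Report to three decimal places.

470.964

Spearman-Brown: ρ = 2r/(1 + r) = 2(0.49)/(1 + 0.49) = 0.980/1.49 = 0.6577 → 0.66
T̂ = ρX + (1 − ρ)μ
  = 0.66 × 450.7 + 0.34 × 510.3
  = 297.462 + 173.502
  = 470.9640
  ≈ 470.964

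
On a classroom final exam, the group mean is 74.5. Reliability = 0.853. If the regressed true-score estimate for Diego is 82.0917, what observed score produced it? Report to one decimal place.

83.4

T̂ = ρX + (1 − ρ)μ  ⇒  X = (T̂ − (1 − ρ)μ) / ρ
X = (82.0917 − 0.147 × 74.5) / 0.853 = (82.0917 − 10.9515) / 0.853 = 71.1402 / 0.853 = 83.400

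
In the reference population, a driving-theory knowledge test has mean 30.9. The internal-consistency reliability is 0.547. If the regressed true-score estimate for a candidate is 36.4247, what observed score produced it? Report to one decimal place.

41.0

T̂ = ρX + (1 − ρ)μ  ⇒  X = (T̂ − (1 − ρ)μ) / ρ
X = (36.4247 − 0.453 × 30.9) / 0.547 = (36.4247 − 13.9977) / 0.547 = 22.4270 / 0.547 = 41.000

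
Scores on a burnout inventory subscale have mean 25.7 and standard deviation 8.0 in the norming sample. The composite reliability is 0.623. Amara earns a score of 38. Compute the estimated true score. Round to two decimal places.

33.36

T̂ = 0.623(38) + 0.377(25.7) = 23.674 + 9.6889 = 33.363 → 33.36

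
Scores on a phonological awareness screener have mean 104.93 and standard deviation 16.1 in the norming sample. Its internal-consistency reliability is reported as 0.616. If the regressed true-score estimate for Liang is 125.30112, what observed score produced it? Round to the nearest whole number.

T̂ = ρX + (1 − ρ)μ  ⇒  X = (T̂ − (1 − ρ)μ) / ρ
X = (125.30112 − 0.384 × 104.93) / 0.616 = (125.30112 − 40.29312) / 0.616 = 85.00800 / 0.616 = 138.00

138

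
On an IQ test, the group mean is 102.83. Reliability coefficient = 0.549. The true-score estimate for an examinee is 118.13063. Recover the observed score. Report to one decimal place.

T̂ = ρX + (1 − ρ)μ  ⇒  X = (T̂ − (1 − ρ)μ) / ρ
X = (118.13063 − 0.451 × 102.83) / 0.549 = (118.13063 − 46.37633) / 0.549 = 71.75430 / 0.549 = 130.700

130.7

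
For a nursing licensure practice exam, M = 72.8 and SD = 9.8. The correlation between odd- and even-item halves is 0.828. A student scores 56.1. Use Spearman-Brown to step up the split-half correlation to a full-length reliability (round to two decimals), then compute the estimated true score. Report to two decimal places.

57.60

Spearman-Brown: ρ = 2r/(1 + r) = 2(0.828)/(1 + 0.828) = 1.6560/1.828 = 0.9059 → 0.91
T̂ = ρX + (1 − ρ)μ
  = 0.91 × 56.1 + 0.09 × 72.8
  = 51.051 + 6.552
  = 57.603
  ≈ 57.60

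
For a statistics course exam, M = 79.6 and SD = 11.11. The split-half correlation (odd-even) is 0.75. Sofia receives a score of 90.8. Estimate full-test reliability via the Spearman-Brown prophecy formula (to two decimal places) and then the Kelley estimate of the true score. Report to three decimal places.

Spearman-Brown: ρ = 2r/(1 + r) = 2(0.75)/(1 + 0.75) = 1.500/1.75 = 0.8571 → 0.86
Weight the observed score by reliability and the mean by (1 − reliability): T̂ = 0.86·90.8 + 0.14·79.6 = 78.088 + 11.144 = 89.2320.

89.232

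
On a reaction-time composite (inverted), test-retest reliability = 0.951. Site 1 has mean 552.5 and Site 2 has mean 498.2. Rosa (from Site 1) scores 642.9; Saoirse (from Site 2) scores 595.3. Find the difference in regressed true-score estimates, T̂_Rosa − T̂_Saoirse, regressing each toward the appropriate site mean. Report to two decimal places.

T̂_Rosa = 0.951(642.9) + 0.049(552.5) = 638.4704
T̂_Saoirse = 0.951(595.3) + 0.049(498.2) = 590.5421
Difference = 638.4704 − 590.5421 = 47.9283

47.93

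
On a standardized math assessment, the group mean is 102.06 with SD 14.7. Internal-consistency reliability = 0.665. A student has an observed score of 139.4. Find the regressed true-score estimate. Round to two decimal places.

126.89

Weight the observed score by reliability and the mean by (1 − reliability): T̂ = 0.665·139.4 + 0.335·102.06 = 92.7010 + 34.19010 = 126.891.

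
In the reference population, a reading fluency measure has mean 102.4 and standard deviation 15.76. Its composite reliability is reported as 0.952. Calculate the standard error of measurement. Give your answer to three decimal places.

3.453

SEM = SD · √(1 − ρ) = 15.76 × √0.048 = 15.76 × 0.2191 = 3.4528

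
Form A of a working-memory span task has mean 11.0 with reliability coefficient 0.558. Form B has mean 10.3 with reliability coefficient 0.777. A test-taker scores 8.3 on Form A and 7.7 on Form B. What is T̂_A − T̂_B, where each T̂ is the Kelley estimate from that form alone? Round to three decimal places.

1.214

T̂_A = 0.558(8.3) + 0.442(11.0) = 9.49340
T̂_B = 0.777(7.7) + 0.223(10.3) = 8.27980
T̂_A − T̂_B = 1.21360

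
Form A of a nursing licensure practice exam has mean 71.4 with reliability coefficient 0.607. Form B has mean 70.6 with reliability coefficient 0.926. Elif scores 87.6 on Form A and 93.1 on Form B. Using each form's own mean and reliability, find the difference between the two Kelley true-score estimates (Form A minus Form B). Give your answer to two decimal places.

T̂_A = 0.607(87.6) + 0.393(71.4) = 81.2334
T̂_B = 0.926(93.1) + 0.074(70.6) = 91.4350
T̂_A − T̂_B = -10.2016

-10.20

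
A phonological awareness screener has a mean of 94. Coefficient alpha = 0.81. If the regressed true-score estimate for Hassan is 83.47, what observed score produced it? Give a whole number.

81

T̂ = ρX + (1 − ρ)μ  ⇒  X = (T̂ − (1 − ρ)μ) / ρ
X = (83.47 − 0.19 × 94) / 0.81 = (83.47 − 17.86) / 0.81 = 65.61 / 0.81 = 81.00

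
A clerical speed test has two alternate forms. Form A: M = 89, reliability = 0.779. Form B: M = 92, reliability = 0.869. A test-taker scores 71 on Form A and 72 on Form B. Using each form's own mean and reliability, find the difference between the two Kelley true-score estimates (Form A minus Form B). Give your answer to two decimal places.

0.36

T̂_A = 0.779(71) + 0.221(89) = 74.9780
T̂_B = 0.869(72) + 0.131(92) = 74.6200
T̂_A − T̂_B = 0.3580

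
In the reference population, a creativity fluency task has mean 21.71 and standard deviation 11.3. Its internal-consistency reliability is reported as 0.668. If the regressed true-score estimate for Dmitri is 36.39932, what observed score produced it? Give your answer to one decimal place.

43.7

T̂ = ρX + (1 − ρ)μ  ⇒  X = (T̂ − (1 − ρ)μ) / ρ
X = (36.39932 − 0.332 × 21.71) / 0.668 = (36.39932 − 7.20772) / 0.668 = 29.19160 / 0.668 = 43.700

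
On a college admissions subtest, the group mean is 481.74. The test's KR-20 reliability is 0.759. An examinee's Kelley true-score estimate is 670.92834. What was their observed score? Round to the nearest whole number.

731

T̂ = ρX + (1 − ρ)μ  ⇒  X = (T̂ − (1 − ρ)μ) / ρ
X = (670.92834 − 0.241 × 481.74) / 0.759 = (670.92834 − 116.09934) / 0.759 = 554.82900 / 0.759 = 731.00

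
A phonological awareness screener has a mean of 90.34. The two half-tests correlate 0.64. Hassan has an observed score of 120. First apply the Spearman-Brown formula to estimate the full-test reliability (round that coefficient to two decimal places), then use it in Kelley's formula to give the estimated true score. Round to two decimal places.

113.47

Spearman-Brown: ρ = 2r/(1 + r) = 2(0.64)/(1 + 0.64) = 1.280/1.64 = 0.7805 → 0.78
Regress the observed score toward the mean by the unreliability: T̂ = 0.78·120 + 0.22·90.34 = 93.60 + 19.8748 = 113.475.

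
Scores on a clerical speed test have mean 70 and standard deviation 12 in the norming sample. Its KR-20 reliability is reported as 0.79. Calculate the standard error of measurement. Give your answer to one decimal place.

SEM = SD · √(1 − ρ) = 12 × √0.21 = 12 × 0.4583 = 5.499

5.5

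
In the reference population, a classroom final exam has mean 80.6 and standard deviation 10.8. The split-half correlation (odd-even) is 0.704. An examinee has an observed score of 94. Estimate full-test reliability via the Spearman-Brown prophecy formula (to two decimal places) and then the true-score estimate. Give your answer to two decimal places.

Spearman-Brown: ρ = 2r/(1 + r) = 2(0.704)/(1 + 0.704) = 1.4080/1.704 = 0.8263 → 0.83
T̂ = 0.83(94) + 0.17(80.6) = 78.02 + 13.702 = 91.722 → 91.72

91.72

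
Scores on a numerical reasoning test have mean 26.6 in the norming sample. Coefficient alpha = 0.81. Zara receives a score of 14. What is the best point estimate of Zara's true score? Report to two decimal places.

16.39

T̂ = ρX + (1 − ρ)μ
  = 0.81 × 14 + 0.19 × 26.6
  = 11.34 + 5.054
  = 16.394
  ≈ 16.39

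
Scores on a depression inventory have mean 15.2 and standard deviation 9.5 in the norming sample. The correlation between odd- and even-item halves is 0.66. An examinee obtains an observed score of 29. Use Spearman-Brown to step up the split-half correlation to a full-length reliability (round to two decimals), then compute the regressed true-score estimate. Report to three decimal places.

Spearman-Brown: ρ = 2r/(1 + r) = 2(0.66)/(1 + 0.66) = 1.320/1.66 = 0.7952 → 0.80
T̂ = ρX + (1 − ρ)μ
  = 0.80 × 29 + 0.20 × 15.2
  = 23.20 + 3.040
  = 26.2400
  ≈ 26.240

26.240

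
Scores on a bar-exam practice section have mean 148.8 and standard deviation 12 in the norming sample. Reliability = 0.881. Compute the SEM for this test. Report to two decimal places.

SEM = SD · √(1 − ρ) = 12 × √0.119 = 12 × 0.3450 = 4.140

4.14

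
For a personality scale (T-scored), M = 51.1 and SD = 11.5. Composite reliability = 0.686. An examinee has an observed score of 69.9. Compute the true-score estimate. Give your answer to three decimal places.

63.997

T̂ = 0.686(69.9) + 0.314(51.1) = 47.9514 + 16.0454 = 63.9968 → 63.997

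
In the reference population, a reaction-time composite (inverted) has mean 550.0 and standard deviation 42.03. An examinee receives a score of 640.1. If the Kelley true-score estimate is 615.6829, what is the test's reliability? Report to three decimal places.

0.729

T̂ = ρX + (1 − ρ)μ  ⇒  T̂ − μ = ρ(X − μ)
ρ = (T̂ − μ)/(X − μ) = (615.6829 − 550.0) / (640.1 − 550.0) = 65.6829 / 90.1 = 0.72900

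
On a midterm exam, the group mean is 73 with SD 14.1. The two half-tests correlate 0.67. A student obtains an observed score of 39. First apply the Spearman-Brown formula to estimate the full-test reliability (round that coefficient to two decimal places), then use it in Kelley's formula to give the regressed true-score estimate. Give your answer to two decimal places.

Spearman-Brown: ρ = 2r/(1 + r) = 2(0.67)/(1 + 0.67) = 1.340/1.67 = 0.8024 → 0.80
Regress the observed score toward the mean by the unreliability: T̂ = 0.80·39 + 0.20·73 = 31.20 + 14.60 = 45.800.

45.80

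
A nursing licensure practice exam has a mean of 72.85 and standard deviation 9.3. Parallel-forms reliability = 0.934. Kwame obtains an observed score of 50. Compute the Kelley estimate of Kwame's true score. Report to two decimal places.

T̂ = ρX + (1 − ρ)μ
  = 0.934 × 50 + 0.066 × 72.85
  = 46.700 + 4.80810
  = 51.508
  ≈ 51.51

51.51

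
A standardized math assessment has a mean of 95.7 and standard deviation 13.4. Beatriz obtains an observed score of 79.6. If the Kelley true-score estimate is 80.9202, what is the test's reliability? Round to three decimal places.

0.918

T̂ = ρX + (1 − ρ)μ  ⇒  T̂ − μ = ρ(X − μ)
ρ = (T̂ − μ)/(X − μ) = (80.9202 − 95.7) / (79.6 − 95.7) = -14.7798 / -16.1 = 0.91800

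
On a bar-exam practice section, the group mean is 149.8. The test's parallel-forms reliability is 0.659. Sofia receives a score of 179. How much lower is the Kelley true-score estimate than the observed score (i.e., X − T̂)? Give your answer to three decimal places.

Weight the observed score by reliability and the mean by (1 − reliability): T̂ = 0.659·179 + 0.341·149.8 = 117.961 + 51.0818 = 169.04280.
X − T̂ = 179 − 169.0428 = 9.9572 → 9.957

9.957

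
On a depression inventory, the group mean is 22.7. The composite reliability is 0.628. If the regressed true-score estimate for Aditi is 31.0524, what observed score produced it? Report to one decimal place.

36.0

T̂ = ρX + (1 − ρ)μ  ⇒  X = (T̂ − (1 − ρ)μ) / ρ
X = (31.0524 − 0.372 × 22.7) / 0.628 = (31.0524 − 8.4444) / 0.628 = 22.6080 / 0.628 = 36.000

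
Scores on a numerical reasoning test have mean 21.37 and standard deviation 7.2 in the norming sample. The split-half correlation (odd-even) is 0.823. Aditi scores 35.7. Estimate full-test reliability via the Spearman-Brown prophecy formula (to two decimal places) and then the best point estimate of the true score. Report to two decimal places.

34.27

Spearman-Brown: ρ = 2r/(1 + r) = 2(0.823)/(1 + 0.823) = 1.6460/1.823 = 0.9029 → 0.90
Kelley's formula gives T̂ = 0.90·35.7 + 0.10·21.37 = 32.130 + 2.1370 = 34.267.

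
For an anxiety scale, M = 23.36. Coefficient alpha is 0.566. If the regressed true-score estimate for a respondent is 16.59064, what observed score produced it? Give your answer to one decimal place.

11.4

T̂ = ρX + (1 − ρ)μ  ⇒  X = (T̂ − (1 − ρ)μ) / ρ
X = (16.59064 − 0.434 × 23.36) / 0.566 = (16.59064 − 10.13824) / 0.566 = 6.45240 / 0.566 = 11.400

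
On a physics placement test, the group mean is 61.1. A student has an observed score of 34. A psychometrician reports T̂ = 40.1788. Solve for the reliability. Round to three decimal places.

T̂ = ρX + (1 − ρ)μ  ⇒  T̂ − μ = ρ(X − μ)
ρ = (T̂ − μ)/(X − μ) = (40.1788 − 61.1) / (34 − 61.1) = -20.9212 / -27.1 = 0.77200

0.772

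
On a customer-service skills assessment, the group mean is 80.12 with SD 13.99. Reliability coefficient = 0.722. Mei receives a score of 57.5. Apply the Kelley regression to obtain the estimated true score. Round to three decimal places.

T̂ = 0.722(57.5) + 0.278(80.12) = 41.5150 + 22.27336 = 63.7884 → 63.788

63.788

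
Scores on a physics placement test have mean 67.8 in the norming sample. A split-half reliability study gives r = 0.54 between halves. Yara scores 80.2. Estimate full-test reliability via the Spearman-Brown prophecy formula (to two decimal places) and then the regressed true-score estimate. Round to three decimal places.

76.480

Spearman-Brown: ρ = 2r/(1 + r) = 2(0.54)/(1 + 0.54) = 1.080/1.54 = 0.7013 → 0.70
T̂ = 0.70(80.2) + 0.30(67.8) = 56.140 + 20.340 = 76.4800 → 76.480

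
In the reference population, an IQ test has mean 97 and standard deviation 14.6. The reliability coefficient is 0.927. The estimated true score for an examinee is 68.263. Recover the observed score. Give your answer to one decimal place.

66.0

T̂ = ρX + (1 − ρ)μ  ⇒  X = (T̂ − (1 − ρ)μ) / ρ
X = (68.263 − 0.073 × 97) / 0.927 = (68.263 − 7.081) / 0.927 = 61.182 / 0.927 = 66.000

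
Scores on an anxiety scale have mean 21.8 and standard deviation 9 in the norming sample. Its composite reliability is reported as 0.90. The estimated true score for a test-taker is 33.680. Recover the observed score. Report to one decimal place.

T̂ = ρX + (1 − ρ)μ  ⇒  X = (T̂ − (1 − ρ)μ) / ρ
X = (33.680 − 0.10 × 21.8) / 0.90 = (33.680 − 2.180) / 0.90 = 31.500 / 0.90 = 35.000

35.0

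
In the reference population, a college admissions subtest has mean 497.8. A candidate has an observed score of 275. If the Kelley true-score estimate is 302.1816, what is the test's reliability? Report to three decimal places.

0.878

T̂ = ρX + (1 − ρ)μ  ⇒  T̂ − μ = ρ(X − μ)
ρ = (T̂ − μ)/(X − μ) = (302.1816 − 497.8) / (275 − 497.8) = -195.6184 / -222.8 = 0.87800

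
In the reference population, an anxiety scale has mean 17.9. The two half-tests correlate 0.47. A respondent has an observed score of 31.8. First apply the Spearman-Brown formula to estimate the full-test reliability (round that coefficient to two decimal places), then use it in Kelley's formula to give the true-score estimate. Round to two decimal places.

Spearman-Brown: ρ = 2r/(1 + r) = 2(0.47)/(1 + 0.47) = 0.940/1.47 = 0.6395 → 0.64
T̂ = 0.64(31.8) + 0.36(17.9) = 20.352 + 6.444 = 26.796 → 26.80

26.80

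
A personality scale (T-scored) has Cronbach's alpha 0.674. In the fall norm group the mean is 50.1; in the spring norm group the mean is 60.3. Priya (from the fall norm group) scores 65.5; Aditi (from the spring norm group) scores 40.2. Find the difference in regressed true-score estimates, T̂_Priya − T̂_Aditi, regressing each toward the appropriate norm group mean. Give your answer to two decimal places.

13.73

T̂_Priya = 0.674(65.5) + 0.326(50.1) = 60.4796
T̂_Aditi = 0.674(40.2) + 0.326(60.3) = 46.7526
Difference = 60.4796 − 46.7526 = 13.7270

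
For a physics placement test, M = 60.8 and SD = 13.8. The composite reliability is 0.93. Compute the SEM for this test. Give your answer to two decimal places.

3.65

SEM = SD · √(1 − ρ) = 13.8 × √0.07 = 13.8 × 0.2646 = 3.651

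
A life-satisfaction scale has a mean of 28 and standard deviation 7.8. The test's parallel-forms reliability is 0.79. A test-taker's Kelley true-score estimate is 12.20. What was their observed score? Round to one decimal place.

T̂ = ρX + (1 − ρ)μ  ⇒  X = (T̂ − (1 − ρ)μ) / ρ
X = (12.20 − 0.21 × 28) / 0.79 = (12.20 − 5.88) / 0.79 = 6.32 / 0.79 = 8.000

8.0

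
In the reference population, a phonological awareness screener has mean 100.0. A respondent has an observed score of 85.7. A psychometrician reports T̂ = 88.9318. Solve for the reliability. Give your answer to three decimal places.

T̂ = ρX + (1 − ρ)μ  ⇒  T̂ − μ = ρ(X − μ)
ρ = (T̂ − μ)/(X − μ) = (88.9318 − 100.0) / (85.7 − 100.0) = -11.0682 / -14.3 = 0.77400

0.774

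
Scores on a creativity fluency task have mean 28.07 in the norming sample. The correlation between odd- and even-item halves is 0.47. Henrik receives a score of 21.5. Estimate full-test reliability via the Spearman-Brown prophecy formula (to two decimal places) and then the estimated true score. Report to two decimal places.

Spearman-Brown: ρ = 2r/(1 + r) = 2(0.47)/(1 + 0.47) = 0.940/1.47 = 0.6395 → 0.64
Regress the observed score toward the mean by the unreliability: T̂ = 0.64·21.5 + 0.36·28.07 = 13.760 + 10.1052 = 23.865.

23.87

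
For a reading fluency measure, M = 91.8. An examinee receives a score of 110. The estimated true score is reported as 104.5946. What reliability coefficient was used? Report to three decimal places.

0.703

T̂ = ρX + (1 − ρ)μ  ⇒  T̂ − μ = ρ(X − μ)
ρ = (T̂ − μ)/(X − μ) = (104.5946 − 91.8) / (110 − 91.8) = 12.7946 / 18.2 = 0.70300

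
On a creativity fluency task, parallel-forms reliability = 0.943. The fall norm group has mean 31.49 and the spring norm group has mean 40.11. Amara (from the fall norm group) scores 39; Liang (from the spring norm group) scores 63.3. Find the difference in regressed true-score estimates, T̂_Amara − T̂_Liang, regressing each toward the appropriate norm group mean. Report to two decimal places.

-23.41

T̂_Amara = 0.943(39) + 0.057(31.49) = 38.5719
T̂_Liang = 0.943(63.3) + 0.057(40.11) = 61.9782
Difference = 38.5719 − 61.9782 = -23.4062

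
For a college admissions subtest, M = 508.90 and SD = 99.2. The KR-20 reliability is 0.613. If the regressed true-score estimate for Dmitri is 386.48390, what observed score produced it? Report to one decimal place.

309.2

T̂ = ρX + (1 − ρ)μ  ⇒  X = (T̂ − (1 − ρ)μ) / ρ
X = (386.48390 − 0.387 × 508.90) / 0.613 = (386.48390 − 196.94430) / 0.613 = 189.53960 / 0.613 = 309.200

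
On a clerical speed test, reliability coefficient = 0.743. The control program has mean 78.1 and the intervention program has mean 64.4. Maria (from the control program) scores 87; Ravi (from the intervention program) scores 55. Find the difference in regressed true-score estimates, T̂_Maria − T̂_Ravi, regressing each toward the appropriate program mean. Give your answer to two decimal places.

T̂_Maria = 0.743(87) + 0.257(78.1) = 84.7127
T̂_Ravi = 0.743(55) + 0.257(64.4) = 57.4158
Difference = 84.7127 − 57.4158 = 27.2969

27.30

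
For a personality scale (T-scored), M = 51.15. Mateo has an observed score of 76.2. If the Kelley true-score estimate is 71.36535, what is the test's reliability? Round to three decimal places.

T̂ = ρX + (1 − ρ)μ  ⇒  T̂ − μ = ρ(X − μ)
ρ = (T̂ − μ)/(X − μ) = (71.36535 − 51.15) / (76.2 − 51.15) = 20.21535 / 25.05 = 0.80700

0.807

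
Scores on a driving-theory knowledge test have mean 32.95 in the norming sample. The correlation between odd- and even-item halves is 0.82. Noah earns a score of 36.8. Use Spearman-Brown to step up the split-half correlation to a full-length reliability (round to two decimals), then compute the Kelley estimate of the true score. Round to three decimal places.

36.415

Spearman-Brown: ρ = 2r/(1 + r) = 2(0.82)/(1 + 0.82) = 1.640/1.82 = 0.9011 → 0.90
Kelley's formula gives T̂ = 0.90·36.8 + 0.10·32.95 = 33.120 + 3.2950 = 36.4150.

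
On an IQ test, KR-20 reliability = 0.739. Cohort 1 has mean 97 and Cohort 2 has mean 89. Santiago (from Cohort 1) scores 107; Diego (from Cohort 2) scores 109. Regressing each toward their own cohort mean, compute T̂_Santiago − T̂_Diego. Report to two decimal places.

T̂_Santiago = 0.739(107) + 0.261(97) = 104.3900
T̂_Diego = 0.739(109) + 0.261(89) = 103.7800
Difference = 104.3900 − 103.7800 = 0.6100

0.61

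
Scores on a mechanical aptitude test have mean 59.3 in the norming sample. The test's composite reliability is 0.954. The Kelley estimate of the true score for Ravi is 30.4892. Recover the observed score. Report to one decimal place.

T̂ = ρX + (1 − ρ)μ  ⇒  X = (T̂ − (1 − ρ)μ) / ρ
X = (30.4892 − 0.046 × 59.3) / 0.954 = (30.4892 − 2.7278) / 0.954 = 27.7614 / 0.954 = 29.100

29.1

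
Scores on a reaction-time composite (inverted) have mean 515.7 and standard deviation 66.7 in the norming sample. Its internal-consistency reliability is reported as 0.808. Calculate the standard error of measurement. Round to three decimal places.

SEM = SD · √(1 − ρ) = 66.7 × √0.192 = 66.7 × 0.4382 = 29.2265

29.226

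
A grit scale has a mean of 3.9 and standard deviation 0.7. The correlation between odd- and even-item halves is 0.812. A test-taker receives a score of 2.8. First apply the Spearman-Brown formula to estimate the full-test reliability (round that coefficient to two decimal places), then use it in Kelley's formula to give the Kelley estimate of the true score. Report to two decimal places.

2.91

Spearman-Brown: ρ = 2r/(1 + r) = 2(0.812)/(1 + 0.812) = 1.6240/1.812 = 0.8962 → 0.90
T̂ = ρX + (1 − ρ)μ
  = 0.90 × 2.8 + 0.10 × 3.9
  = 2.520 + 0.390
  = 2.910
  ≈ 2.91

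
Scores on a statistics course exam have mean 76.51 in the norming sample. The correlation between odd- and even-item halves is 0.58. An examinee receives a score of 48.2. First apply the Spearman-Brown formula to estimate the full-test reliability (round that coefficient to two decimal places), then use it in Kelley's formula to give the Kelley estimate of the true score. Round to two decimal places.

55.84

Spearman-Brown: ρ = 2r/(1 + r) = 2(0.58)/(1 + 0.58) = 1.160/1.58 = 0.7342 → 0.73
T̂ = 0.73(48.2) + 0.27(76.51) = 35.186 + 20.6577 = 55.844 → 55.84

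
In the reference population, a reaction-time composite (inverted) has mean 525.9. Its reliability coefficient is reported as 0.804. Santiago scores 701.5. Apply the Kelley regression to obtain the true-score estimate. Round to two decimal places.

667.08

T̂ = 0.804(701.5) + 0.196(525.9) = 564.0060 + 103.0764 = 667.082 → 667.08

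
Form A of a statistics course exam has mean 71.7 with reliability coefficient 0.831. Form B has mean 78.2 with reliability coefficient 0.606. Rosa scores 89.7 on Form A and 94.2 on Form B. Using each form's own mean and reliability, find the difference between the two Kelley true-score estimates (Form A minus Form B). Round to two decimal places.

-1.24

T̂_A = 0.831(89.7) + 0.169(71.7) = 86.6580
T̂_B = 0.606(94.2) + 0.394(78.2) = 87.8960
T̂_A − T̂_B = -1.2380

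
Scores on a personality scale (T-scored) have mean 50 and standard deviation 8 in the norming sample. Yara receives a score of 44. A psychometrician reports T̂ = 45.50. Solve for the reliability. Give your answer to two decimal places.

T̂ = ρX + (1 − ρ)μ  ⇒  T̂ − μ = ρ(X − μ)
ρ = (T̂ − μ)/(X − μ) = (45.50 − 50) / (44 − 50) = -4.50 / -6.0 = 0.7500

0.75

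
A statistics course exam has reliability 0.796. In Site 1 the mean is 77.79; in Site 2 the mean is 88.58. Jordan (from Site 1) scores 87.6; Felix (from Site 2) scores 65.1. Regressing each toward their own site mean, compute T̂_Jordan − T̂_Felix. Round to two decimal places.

15.71

T̂_Jordan = 0.796(87.6) + 0.204(77.79) = 85.5988
T̂_Felix = 0.796(65.1) + 0.204(88.58) = 69.8899
Difference = 85.5988 − 69.8899 = 15.7088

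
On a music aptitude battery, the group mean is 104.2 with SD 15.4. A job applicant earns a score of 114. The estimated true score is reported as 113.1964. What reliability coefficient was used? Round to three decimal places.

T̂ = ρX + (1 − ρ)μ  ⇒  T̂ − μ = ρ(X − μ)
ρ = (T̂ − μ)/(X − μ) = (113.1964 − 104.2) / (114 − 104.2) = 8.9964 / 9.8 = 0.91800

0.918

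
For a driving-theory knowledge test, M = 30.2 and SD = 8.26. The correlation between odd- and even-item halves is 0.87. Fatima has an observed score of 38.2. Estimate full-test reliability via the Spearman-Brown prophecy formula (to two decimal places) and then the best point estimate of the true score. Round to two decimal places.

Spearman-Brown: ρ = 2r/(1 + r) = 2(0.87)/(1 + 0.87) = 1.740/1.87 = 0.9305 → 0.93
T̂ = ρX + (1 − ρ)μ
  = 0.93 × 38.2 + 0.07 × 30.2
  = 35.526 + 2.114
  = 37.640
  ≈ 37.64

37.64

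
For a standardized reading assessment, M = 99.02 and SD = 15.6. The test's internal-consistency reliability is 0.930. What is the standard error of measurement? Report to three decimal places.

SEM = SD · √(1 − ρ) = 15.6 × √0.070 = 15.6 × 0.2646 = 4.1274

4.127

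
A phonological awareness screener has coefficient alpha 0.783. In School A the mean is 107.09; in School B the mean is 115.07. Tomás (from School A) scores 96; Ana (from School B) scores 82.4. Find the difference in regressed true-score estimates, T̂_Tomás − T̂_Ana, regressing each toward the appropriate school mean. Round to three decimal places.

T̂_Tomás = 0.783(96) + 0.217(107.09) = 98.40653
T̂_Ana = 0.783(82.4) + 0.217(115.07) = 89.48939
Difference = 98.40653 − 89.48939 = 8.91714

8.917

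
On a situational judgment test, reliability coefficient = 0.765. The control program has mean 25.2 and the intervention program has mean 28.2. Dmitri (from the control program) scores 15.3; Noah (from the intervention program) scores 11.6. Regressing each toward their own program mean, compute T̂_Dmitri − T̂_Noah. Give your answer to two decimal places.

T̂_Dmitri = 0.765(15.3) + 0.235(25.2) = 17.6265
T̂_Noah = 0.765(11.6) + 0.235(28.2) = 15.5010
Difference = 17.6265 − 15.5010 = 2.1255

2.13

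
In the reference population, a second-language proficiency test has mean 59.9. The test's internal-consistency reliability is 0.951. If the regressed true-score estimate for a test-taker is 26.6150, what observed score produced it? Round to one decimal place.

24.9

T̂ = ρX + (1 − ρ)μ  ⇒  X = (T̂ − (1 − ρ)μ) / ρ
X = (26.6150 − 0.049 × 59.9) / 0.951 = (26.6150 − 2.9351) / 0.951 = 23.6799 / 0.951 = 24.900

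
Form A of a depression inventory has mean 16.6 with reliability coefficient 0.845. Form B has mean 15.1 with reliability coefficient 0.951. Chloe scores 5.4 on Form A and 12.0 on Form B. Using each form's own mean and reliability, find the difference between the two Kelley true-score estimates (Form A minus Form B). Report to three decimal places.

-5.016

T̂_A = 0.845(5.4) + 0.155(16.6) = 7.13600
T̂_B = 0.951(12.0) + 0.049(15.1) = 12.15190
T̂_A − T̂_B = -5.01590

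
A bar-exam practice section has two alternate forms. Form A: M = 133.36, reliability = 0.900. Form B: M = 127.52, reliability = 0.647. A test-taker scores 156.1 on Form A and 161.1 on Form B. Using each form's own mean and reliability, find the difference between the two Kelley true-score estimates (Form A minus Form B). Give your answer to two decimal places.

4.58

T̂_A = 0.900(156.1) + 0.100(133.36) = 153.8260
T̂_B = 0.647(161.1) + 0.353(127.52) = 149.2463
T̂_A − T̂_B = 4.5797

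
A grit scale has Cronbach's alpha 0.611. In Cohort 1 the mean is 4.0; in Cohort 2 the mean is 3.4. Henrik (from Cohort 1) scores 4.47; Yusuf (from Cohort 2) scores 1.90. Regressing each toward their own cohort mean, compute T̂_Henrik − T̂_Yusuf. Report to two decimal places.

1.80

T̂_Henrik = 0.611(4.47) + 0.389(4.0) = 4.2872
T̂_Yusuf = 0.611(1.90) + 0.389(3.4) = 2.4835
Difference = 4.2872 − 2.4835 = 1.8037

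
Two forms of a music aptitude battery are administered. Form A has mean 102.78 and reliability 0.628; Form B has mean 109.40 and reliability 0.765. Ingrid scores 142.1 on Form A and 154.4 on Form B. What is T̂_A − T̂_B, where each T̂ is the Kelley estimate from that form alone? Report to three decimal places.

-16.352

T̂_A = 0.628(142.1) + 0.372(102.78) = 127.47296
T̂_B = 0.765(154.4) + 0.235(109.40) = 143.82500
T̂_A − T̂_B = -16.35204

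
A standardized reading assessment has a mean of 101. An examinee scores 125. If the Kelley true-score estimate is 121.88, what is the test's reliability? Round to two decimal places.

T̂ = ρX + (1 − ρ)μ  ⇒  T̂ − μ = ρ(X − μ)
ρ = (T̂ − μ)/(X − μ) = (121.88 − 101) / (125 − 101) = 20.88 / 24.0 = 0.8700

0.87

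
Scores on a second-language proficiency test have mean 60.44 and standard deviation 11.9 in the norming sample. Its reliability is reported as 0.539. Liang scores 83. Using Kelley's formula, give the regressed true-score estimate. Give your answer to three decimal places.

72.600

T̂ = 0.539(83) + 0.461(60.44) = 44.737 + 27.86284 = 72.5998 → 72.600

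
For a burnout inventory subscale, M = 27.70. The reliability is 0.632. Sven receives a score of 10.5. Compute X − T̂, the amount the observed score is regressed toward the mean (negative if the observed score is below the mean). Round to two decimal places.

-6.33

T̂ = ρX + (1 − ρ)μ
  = 0.632 × 10.5 + 0.368 × 27.70
  = 6.6360 + 10.19360
  = 16.8296
  ≈ 16.830
X − T̂ = 10.5 − 16.830 = -6.330 → -6.33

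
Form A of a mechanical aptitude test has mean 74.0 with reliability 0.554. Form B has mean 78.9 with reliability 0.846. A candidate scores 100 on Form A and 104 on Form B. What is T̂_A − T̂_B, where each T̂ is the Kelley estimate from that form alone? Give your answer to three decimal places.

-11.731

T̂_A = 0.554(100) + 0.446(74.0) = 88.40400
T̂_B = 0.846(104) + 0.154(78.9) = 100.13460
T̂_A − T̂_B = -11.73060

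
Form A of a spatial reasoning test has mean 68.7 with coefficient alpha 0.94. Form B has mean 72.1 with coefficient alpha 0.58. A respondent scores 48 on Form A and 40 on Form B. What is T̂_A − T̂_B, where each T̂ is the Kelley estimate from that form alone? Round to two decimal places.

-4.24

T̂_A = 0.94(48) + 0.06(68.7) = 49.2420
T̂_B = 0.58(40) + 0.42(72.1) = 53.4820
T̂_A − T̂_B = -4.2400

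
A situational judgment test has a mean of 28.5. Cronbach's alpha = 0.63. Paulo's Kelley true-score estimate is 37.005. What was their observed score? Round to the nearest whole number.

42

T̂ = ρX + (1 − ρ)μ  ⇒  X = (T̂ − (1 − ρ)μ) / ρ
X = (37.005 − 0.37 × 28.5) / 0.63 = (37.005 − 10.545) / 0.63 = 26.460 / 0.63 = 42.00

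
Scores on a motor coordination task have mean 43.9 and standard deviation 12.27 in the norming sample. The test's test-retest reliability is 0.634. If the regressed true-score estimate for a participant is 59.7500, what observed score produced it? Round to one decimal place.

68.9

T̂ = ρX + (1 − ρ)μ  ⇒  X = (T̂ − (1 − ρ)μ) / ρ
X = (59.7500 − 0.366 × 43.9) / 0.634 = (59.7500 − 16.0674) / 0.634 = 43.6826 / 0.634 = 68.900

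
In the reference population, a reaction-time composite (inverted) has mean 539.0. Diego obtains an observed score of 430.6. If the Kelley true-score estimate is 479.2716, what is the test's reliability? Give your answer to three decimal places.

T̂ = ρX + (1 − ρ)μ  ⇒  T̂ − μ = ρ(X − μ)
ρ = (T̂ − μ)/(X − μ) = (479.2716 − 539.0) / (430.6 − 539.0) = -59.7284 / -108.4 = 0.55100

0.551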